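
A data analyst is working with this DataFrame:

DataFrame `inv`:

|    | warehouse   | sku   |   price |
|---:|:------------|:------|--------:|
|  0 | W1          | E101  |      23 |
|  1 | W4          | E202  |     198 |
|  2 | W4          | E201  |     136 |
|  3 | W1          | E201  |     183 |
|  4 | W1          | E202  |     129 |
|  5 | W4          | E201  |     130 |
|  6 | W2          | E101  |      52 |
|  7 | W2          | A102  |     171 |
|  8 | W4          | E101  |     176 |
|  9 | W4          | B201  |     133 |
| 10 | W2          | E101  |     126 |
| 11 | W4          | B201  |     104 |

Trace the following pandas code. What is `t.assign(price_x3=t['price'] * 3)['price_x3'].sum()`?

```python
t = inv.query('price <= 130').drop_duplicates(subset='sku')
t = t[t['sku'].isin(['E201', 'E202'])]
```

777

filter rows where price <= 130:
   warehouse   sku  price
0         W1  E101     23
4         W1  E202    129
5         W4  E201    130
6         W2  E101     52
10        W2  E101    126
11        W4  B201    104
drop duplicate sku (keep=first):
   warehouse   sku  price
0         W1  E101     23
4         W1  E202    129
5         W4  E201    130
11        W4  B201    104
filter rows where sku in ['E201', 'E202']:
  warehouse   sku  price
4        W1  E202    129
5        W4  E201    130
add column price_x3 = t['price'] * 3:
  warehouse   sku  price  price_x3
4        W1  E202    129       387
5        W4  E201    130       390
Reading off the sum of column 'price_x3', we get 777.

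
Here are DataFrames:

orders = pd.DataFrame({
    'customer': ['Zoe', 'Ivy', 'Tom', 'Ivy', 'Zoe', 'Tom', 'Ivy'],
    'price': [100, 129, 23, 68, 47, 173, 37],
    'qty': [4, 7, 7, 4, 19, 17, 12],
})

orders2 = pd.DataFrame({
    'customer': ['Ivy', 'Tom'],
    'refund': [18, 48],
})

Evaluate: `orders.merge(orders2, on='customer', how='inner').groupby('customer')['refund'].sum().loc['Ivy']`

54

merge on 'customer' (how='inner') → 5 rows:
  customer  price  qty  refund
0      Ivy    129    7      18
1      Tom     23    7      48
2      Ivy     68    4      18
3      Tom    173   17      48
4      Ivy     37   12      18
group by customer, sum of refund:
customer
Ivy    54
Tom    96
Name: refund, dtype: int64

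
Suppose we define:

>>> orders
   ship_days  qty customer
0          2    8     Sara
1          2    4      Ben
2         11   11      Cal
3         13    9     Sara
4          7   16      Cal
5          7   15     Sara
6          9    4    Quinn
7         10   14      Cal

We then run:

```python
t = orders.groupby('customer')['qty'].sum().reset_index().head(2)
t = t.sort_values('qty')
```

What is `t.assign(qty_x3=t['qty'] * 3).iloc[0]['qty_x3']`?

12

group by customer, sum of qty:
customer
Ben       4
Cal      41
Quinn     4
Sara     32
Name: qty, dtype: int64
reset_index():
  customer  qty
0      Ben    4
1      Cal   41
2    Quinn    4
3     Sara   32
take first 2 rows:
  customer  qty
0      Ben    4
1      Cal   41
sort by qty:
  customer  qty
0      Ben    4
1      Cal   41
add column qty_x3 = t['qty'] * 3:
  customer  qty  qty_x3
0      Ben    4      12
1      Cal   41     123
So iloc[0]['qty_x3'] = 12.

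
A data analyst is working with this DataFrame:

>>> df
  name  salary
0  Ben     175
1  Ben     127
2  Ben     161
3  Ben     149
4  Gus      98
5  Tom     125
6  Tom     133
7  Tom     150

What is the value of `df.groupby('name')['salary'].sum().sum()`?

group by name, sum of salary:
name
Ben    612
Gus     98
Tom    408
Name: salary, dtype: int64

1118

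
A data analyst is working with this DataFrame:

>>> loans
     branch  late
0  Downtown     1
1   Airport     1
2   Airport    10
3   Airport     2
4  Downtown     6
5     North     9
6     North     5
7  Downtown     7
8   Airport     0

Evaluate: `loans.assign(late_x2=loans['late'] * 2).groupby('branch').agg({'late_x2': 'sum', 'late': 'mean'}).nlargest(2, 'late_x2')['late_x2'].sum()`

add column late_x2 = loans['late'] * 2:
     branch  late  late_x2
0  Downtown     1        2
1   Airport     1        2
2   Airport    10       20
3   Airport     2        4
4  Downtown     6       12
5     North     9       18
6     North     5       10
7  Downtown     7       14
8   Airport     0        0
group by branch: sum(late_x2), mean(late):
          late_x2      late
branch                     
Airport        26  3.250000
Downtown       28  4.666667
North          28  7.000000
take 2 rows with largest late_x2:
          late_x2      late
branch                     
Downtown       28  4.666667
North          28  7.000000
Taking the sum of column 'late_x2' gives 56.

56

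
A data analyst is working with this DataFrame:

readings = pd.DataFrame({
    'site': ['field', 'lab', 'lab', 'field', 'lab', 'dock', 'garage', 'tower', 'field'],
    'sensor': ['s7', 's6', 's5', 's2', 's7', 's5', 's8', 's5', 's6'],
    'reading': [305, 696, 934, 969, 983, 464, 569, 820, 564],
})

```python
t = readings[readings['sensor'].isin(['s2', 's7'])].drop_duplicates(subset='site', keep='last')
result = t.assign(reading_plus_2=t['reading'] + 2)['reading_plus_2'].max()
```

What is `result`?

985

filter rows where sensor in ['s2', 's7']:
    site sensor  reading
0  field     s7      305
3  field     s2      969
4    lab     s7      983
drop duplicate site (keep=last):
    site sensor  reading
3  field     s2      969
4    lab     s7      983
add column reading_plus_2 = t['reading'] + 2:
    site sensor  reading  reading_plus_2
3  field     s2      969             971
4    lab     s7      983             985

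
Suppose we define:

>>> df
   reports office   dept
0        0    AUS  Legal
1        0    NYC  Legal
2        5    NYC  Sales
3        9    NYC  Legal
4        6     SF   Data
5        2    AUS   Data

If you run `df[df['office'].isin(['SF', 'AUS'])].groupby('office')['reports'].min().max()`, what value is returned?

filter rows where office in ['SF', 'AUS']:
   reports office   dept
0        0    AUS  Legal
4        6     SF   Data
5        2    AUS   Data
group by office, min of reports:
office
AUS    0
SF     6
Name: reports, dtype: int64
The max of the resulting series is 6.

6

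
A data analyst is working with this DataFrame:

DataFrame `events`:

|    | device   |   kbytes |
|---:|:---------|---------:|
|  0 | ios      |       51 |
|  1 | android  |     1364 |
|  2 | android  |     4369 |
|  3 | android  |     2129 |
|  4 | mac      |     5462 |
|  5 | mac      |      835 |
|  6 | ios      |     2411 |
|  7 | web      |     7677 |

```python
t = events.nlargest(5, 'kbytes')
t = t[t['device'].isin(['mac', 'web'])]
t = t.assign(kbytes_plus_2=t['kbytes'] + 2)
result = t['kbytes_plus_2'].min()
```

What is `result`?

5464

take 5 rows with largest kbytes:
    device  kbytes
7      web    7677
4      mac    5462
2  android    4369
6      ios    2411
3  android    2129
filter rows where device in ['mac', 'web']:
  device  kbytes
7    web    7677
4    mac    5462
add column kbytes_plus_2 = t['kbytes'] + 2:
  device  kbytes  kbytes_plus_2
7    web    7677           7679
4    mac    5462           5464
The min of column 'kbytes_plus_2' is 5464.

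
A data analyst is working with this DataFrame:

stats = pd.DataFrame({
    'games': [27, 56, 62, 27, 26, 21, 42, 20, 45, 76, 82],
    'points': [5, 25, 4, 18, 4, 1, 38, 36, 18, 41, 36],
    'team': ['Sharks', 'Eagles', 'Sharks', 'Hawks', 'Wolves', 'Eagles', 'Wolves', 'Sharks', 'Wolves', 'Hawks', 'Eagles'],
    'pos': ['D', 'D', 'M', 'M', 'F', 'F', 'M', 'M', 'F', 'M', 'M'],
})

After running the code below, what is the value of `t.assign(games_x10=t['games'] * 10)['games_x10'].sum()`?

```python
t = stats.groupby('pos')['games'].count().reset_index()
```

110

group by pos, count of games:
pos
D    2
F    3
M    6
Name: games, dtype: int64
reset_index():
  pos  games
0   D      2
1   F      3
2   M      6
add column games_x10 = t['games'] * 10:
  pos  games  games_x10
0   D      2         20
1   F      3         30
2   M      6         60
Finally, sum of column 'games_x10' = 110.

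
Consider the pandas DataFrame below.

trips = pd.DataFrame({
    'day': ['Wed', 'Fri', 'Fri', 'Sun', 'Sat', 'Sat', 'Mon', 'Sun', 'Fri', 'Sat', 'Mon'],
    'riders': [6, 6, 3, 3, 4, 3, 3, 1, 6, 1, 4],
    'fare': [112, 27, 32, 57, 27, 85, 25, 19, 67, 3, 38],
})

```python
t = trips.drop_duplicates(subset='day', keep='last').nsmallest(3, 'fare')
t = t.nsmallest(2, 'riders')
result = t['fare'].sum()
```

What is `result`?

drop duplicate day (keep=last):
    day  riders  fare
0   Wed       6   112
7   Sun       1    19
8   Fri       6    67
9   Sat       1     3
10  Mon       4    38
take 3 rows with smallest fare:
    day  riders  fare
9   Sat       1     3
7   Sun       1    19
10  Mon       4    38
take 2 rows with smallest riders:
   day  riders  fare
9  Sat       1     3
7  Sun       1    19
Reading off the sum of column 'fare', we get 22.

22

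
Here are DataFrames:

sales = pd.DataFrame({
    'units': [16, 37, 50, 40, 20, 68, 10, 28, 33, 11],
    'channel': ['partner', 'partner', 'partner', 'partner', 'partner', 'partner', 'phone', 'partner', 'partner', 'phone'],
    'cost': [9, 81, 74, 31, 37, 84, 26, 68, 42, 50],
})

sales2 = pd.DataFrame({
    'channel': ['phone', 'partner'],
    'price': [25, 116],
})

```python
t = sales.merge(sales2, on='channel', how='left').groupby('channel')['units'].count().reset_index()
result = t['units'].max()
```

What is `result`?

merge on 'channel' (how='left') → 10 rows:
   units  channel  cost  price
0     16  partner     9    116
1     37  partner    81    116
2     50  partner    74    116
3     40  partner    31    116
4     20  partner    37    116
5     68  partner    84    116
6     10    phone    26     25
7     28  partner    68    116
8     33  partner    42    116
9     11    phone    50     25
group by channel, count of units:
channel
partner    8
phone      2
Name: units, dtype: int64
reset_index():
   channel  units
0  partner      8
1    phone      2
Finally, max of column 'units' = 8.

8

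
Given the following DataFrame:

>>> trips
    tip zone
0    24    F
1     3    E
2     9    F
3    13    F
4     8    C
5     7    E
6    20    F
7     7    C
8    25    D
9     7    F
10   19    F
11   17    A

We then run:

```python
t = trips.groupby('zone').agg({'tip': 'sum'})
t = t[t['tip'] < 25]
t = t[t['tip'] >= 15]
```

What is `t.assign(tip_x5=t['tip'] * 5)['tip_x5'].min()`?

group by zone, sum of tip:
      tip
zone     
A      17
C      15
D      25
E      10
F      92
filter rows where tip < 25:
      tip
zone     
A      17
C      15
E      10
filter rows where tip >= 15:
      tip
zone     
A      17
C      15
add column tip_x5 = t['tip'] * 5:
      tip  tip_x5
zone             
A      17      85
C      15      75
Taking the min of column 'tip_x5' gives 75.

75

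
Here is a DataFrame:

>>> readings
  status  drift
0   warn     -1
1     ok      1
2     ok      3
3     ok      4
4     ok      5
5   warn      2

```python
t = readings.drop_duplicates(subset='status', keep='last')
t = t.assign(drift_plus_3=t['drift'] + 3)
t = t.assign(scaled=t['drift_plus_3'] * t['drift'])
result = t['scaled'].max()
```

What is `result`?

drop duplicate status (keep=last):
  status  drift
4     ok      5
5   warn      2
add column drift_plus_3 = t['drift'] + 3:
  status  drift  drift_plus_3
4     ok      5             8
5   warn      2             5
add column scaled = t['drift_plus_3'] * t['drift']:
  status  drift  drift_plus_3  scaled
4     ok      5             8      40
5   warn      2             5      10

40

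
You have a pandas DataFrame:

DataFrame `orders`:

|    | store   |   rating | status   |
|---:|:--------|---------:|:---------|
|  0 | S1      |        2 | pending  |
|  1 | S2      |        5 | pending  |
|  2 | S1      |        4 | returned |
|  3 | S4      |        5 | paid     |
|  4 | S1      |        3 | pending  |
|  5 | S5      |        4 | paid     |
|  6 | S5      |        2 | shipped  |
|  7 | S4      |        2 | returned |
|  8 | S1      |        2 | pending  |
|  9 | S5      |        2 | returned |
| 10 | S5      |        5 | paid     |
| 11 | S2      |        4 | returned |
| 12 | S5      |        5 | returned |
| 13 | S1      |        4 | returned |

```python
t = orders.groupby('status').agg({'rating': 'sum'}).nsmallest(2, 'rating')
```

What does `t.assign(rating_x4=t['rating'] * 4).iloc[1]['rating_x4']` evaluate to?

group by status, sum of rating:
          rating
status          
paid          14
pending       12
returned      21
shipped        2
take 2 rows with smallest rating:
         rating
status         
shipped       2
pending      12
add column rating_x4 = t['rating'] * 4:
         rating  rating_x4
status                    
shipped       2          8
pending      12         48

48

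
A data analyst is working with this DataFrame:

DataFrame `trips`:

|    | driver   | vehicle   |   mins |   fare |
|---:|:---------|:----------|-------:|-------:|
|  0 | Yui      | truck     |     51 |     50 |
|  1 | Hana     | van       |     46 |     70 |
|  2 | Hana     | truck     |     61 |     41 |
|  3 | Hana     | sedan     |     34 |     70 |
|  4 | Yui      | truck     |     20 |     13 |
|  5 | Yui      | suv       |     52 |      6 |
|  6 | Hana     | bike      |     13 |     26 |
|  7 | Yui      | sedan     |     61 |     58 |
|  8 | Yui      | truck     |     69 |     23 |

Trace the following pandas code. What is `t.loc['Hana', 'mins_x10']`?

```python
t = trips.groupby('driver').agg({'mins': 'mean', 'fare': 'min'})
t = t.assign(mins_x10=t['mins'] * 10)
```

group by driver: mean(mins), min(fare):
        mins  fare
driver            
Hana    38.5    26
Yui     50.6     6
add column mins_x10 = t['mins'] * 10:
        mins  fare  mins_x10
driver                      
Hana    38.5    26     385.0
Yui     50.6     6     506.0
Then the value at row 'Hana', column 'mins_x10': 385.0

385.0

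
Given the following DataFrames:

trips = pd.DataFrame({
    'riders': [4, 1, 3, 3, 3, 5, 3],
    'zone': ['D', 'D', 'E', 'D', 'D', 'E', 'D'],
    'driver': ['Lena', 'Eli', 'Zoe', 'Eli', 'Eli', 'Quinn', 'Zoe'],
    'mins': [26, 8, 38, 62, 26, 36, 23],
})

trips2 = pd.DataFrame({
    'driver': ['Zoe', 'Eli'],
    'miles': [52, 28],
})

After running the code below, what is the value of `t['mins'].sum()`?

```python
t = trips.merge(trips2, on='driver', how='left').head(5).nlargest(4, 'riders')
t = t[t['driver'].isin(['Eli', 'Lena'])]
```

114

merge on 'driver' (how='left') → 7 rows:
   riders zone driver  mins  miles
0       4    D   Lena    26    NaN
1       1    D    Eli     8   28.0
2       3    E    Zoe    38   52.0
3       3    D    Eli    62   28.0
4       3    D    Eli    26   28.0
5       5    E  Quinn    36    NaN
6       3    D    Zoe    23   52.0
take first 5 rows:
   riders zone driver  mins  miles
0       4    D   Lena    26    NaN
1       1    D    Eli     8   28.0
2       3    E    Zoe    38   52.0
3       3    D    Eli    62   28.0
4       3    D    Eli    26   28.0
take 4 rows with largest riders:
   riders zone driver  mins  miles
0       4    D   Lena    26    NaN
2       3    E    Zoe    38   52.0
3       3    D    Eli    62   28.0
4       3    D    Eli    26   28.0
filter rows where driver in ['Eli', 'Lena']:
   riders zone driver  mins  miles
0       4    D   Lena    26    NaN
3       3    D    Eli    62   28.0
4       3    D    Eli    26   28.0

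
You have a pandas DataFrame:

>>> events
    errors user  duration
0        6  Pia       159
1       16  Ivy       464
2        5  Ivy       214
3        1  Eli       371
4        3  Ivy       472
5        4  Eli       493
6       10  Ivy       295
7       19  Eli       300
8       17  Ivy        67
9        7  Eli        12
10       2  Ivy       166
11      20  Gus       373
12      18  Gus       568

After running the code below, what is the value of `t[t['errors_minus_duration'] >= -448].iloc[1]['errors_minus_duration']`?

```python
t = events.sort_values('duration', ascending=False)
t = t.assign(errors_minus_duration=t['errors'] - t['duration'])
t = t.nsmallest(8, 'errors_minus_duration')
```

sort by duration descending:
    errors user  duration
12      18  Gus       568
5        4  Eli       493
4        3  Ivy       472
1       16  Ivy       464
11      20  Gus       373
3        1  Eli       371
7       19  Eli       300
6       10  Ivy       295
2        5  Ivy       214
10       2  Ivy       166
0        6  Pia       159
8       17  Ivy        67
9        7  Eli        12
add column errors_minus_duration = t['errors'] - t['duration']:
    errors user  duration  errors_minus_duration
12      18  Gus       568                   -550
5        4  Eli       493                   -489
4        3  Ivy       472                   -469
1       16  Ivy       464                   -448
11      20  Gus       373                   -353
3        1  Eli       371                   -370
7       19  Eli       300                   -281
6       10  Ivy       295                   -285
2        5  Ivy       214                   -209
10       2  Ivy       166                   -164
0        6  Pia       159                   -153
8       17  Ivy        67                    -50
9        7  Eli        12                     -5
take 8 rows with smallest errors_minus_duration:
    errors user  duration  errors_minus_duration
12      18  Gus       568                   -550
5        4  Eli       493                   -489
4        3  Ivy       472                   -469
1       16  Ivy       464                   -448
3        1  Eli       371                   -370
11      20  Gus       373                   -353
6       10  Ivy       295                   -285
7       19  Eli       300                   -281
filter rows where errors_minus_duration >= -448:
    errors user  duration  errors_minus_duration
1       16  Ivy       464                   -448
3        1  Eli       371                   -370
11      20  Gus       373                   -353
6       10  Ivy       295                   -285
7       19  Eli       300                   -281
Reading off the value at position 1, column 'errors_minus_duration', we get -370.

-370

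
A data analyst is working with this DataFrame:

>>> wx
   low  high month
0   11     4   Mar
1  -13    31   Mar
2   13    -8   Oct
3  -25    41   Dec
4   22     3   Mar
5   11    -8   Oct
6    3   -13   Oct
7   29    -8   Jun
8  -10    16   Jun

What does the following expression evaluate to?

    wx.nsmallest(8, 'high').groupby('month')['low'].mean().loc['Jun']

9.5

take 8 rows with smallest high:
   low  high month
6    3   -13   Oct
2   13    -8   Oct
5   11    -8   Oct
7   29    -8   Jun
4   22     3   Mar
0   11     4   Mar
8  -10    16   Jun
1  -13    31   Mar
group by month, mean of low:
month
Jun    9.500000
Mar    6.666667
Oct    9.000000
Name: low, dtype: float64
Reading off the value at index 'Jun', we get 9.5.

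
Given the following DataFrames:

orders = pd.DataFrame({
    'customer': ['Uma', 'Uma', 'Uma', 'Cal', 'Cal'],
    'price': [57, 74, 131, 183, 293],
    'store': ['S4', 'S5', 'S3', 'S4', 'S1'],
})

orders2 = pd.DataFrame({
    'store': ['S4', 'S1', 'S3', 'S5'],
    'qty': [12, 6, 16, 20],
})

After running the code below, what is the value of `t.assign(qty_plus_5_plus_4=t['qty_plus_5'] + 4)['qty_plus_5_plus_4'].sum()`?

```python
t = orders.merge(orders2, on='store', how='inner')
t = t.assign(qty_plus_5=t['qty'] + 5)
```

111

merge on 'store' (how='inner') → 5 rows:
  customer  price store  qty
0      Uma     57    S4   12
1      Uma     74    S5   20
2      Uma    131    S3   16
3      Cal    183    S4   12
4      Cal    293    S1    6
add column qty_plus_5 = t['qty'] + 5:
  customer  price store  qty  qty_plus_5
0      Uma     57    S4   12          17
1      Uma     74    S5   20          25
2      Uma    131    S3   16          21
3      Cal    183    S4   12          17
4      Cal    293    S1    6          11
add column qty_plus_5_plus_4 = t['qty_plus_5'] + 4:
  customer  price store  qty  qty_plus_5  qty_plus_5_plus_4
0      Uma     57    S4   12          17                 21
1      Uma     74    S5   20          25                 29
2      Uma    131    S3   16          21                 25
3      Cal    183    S4   12          17                 21
4      Cal    293    S1    6          11                 15
Taking the sum of column 'qty_plus_5_plus_4' gives 111.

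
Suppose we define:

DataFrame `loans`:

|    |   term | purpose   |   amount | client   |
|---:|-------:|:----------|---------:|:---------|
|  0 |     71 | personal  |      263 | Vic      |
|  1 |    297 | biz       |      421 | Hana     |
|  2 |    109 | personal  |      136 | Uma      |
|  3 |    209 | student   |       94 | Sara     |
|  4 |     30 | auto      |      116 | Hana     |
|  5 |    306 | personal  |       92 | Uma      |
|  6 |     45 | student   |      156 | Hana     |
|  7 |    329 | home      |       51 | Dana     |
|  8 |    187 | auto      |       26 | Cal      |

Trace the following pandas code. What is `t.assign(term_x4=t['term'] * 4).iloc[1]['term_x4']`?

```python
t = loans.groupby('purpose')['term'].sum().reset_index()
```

1188

group by purpose, sum of term:
purpose
auto        217
biz         297
home        329
personal    486
student     254
Name: term, dtype: int64
reset_index():
    purpose  term
0      auto   217
1       biz   297
2      home   329
3  personal   486
4   student   254
add column term_x4 = t['term'] * 4:
    purpose  term  term_x4
0      auto   217      868
1       biz   297     1188
2      home   329     1316
3  personal   486     1944
4   student   254     1016
Then the value at position 1, column 'term_x4': 1188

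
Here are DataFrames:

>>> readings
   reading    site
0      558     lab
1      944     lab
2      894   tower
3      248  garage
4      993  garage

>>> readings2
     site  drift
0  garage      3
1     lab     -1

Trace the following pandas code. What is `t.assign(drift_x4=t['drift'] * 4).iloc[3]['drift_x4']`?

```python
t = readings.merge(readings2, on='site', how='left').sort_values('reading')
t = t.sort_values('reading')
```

merge on 'site' (how='left') → 5 rows:
   reading    site  drift
0      558     lab   -1.0
1      944     lab   -1.0
2      894   tower    NaN
3      248  garage    3.0
4      993  garage    3.0
sort by reading:
   reading    site  drift
3      248  garage    3.0
0      558     lab   -1.0
2      894   tower    NaN
1      944     lab   -1.0
4      993  garage    3.0
sort by reading:
   reading    site  drift
3      248  garage    3.0
0      558     lab   -1.0
2      894   tower    NaN
1      944     lab   -1.0
4      993  garage    3.0
add column drift_x4 = t['drift'] * 4:
   reading    site  drift  drift_x4
3      248  garage    3.0      12.0
0      558     lab   -1.0      -4.0
2      894   tower    NaN       NaN
1      944     lab   -1.0      -4.0
4      993  garage    3.0      12.0

-4.0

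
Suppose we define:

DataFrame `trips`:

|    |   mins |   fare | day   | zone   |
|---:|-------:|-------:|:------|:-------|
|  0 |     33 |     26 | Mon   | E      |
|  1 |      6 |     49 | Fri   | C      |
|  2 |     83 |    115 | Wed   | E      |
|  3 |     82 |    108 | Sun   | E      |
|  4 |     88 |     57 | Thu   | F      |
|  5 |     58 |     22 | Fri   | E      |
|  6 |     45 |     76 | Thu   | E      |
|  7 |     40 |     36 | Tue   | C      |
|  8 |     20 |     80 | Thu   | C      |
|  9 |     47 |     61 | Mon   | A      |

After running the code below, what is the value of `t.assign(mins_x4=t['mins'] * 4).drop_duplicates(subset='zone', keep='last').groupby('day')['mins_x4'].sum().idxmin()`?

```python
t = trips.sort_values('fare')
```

Mon

sort by fare:
   mins  fare  day zone
5    58    22  Fri    E
0    33    26  Mon    E
7    40    36  Tue    C
1     6    49  Fri    C
4    88    57  Thu    F
9    47    61  Mon    A
6    45    76  Thu    E
8    20    80  Thu    C
3    82   108  Sun    E
2    83   115  Wed    E
add column mins_x4 = t['mins'] * 4:
   mins  fare  day zone  mins_x4
5    58    22  Fri    E      232
0    33    26  Mon    E      132
7    40    36  Tue    C      160
1     6    49  Fri    C       24
4    88    57  Thu    F      352
9    47    61  Mon    A      188
6    45    76  Thu    E      180
8    20    80  Thu    C       80
3    82   108  Sun    E      328
2    83   115  Wed    E      332
drop duplicate zone (keep=last):
   mins  fare  day zone  mins_x4
4    88    57  Thu    F      352
9    47    61  Mon    A      188
8    20    80  Thu    C       80
2    83   115  Wed    E      332
group by day, sum of mins_x4:
day
Mon    188
Thu    432
Wed    332
Name: mins_x4, dtype: int64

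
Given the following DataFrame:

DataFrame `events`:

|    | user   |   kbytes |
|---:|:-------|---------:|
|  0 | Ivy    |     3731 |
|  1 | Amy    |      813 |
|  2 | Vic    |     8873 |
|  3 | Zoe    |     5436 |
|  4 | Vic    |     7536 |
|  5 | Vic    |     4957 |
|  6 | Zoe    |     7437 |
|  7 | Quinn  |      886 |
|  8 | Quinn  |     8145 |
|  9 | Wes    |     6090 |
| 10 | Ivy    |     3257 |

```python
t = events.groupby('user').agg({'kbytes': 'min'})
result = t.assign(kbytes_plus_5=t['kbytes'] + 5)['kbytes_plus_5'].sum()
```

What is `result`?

21469

group by user, min of kbytes:
       kbytes
user         
Amy       813
Ivy      3257
Quinn     886
Vic      4957
Wes      6090
Zoe      5436
add column kbytes_plus_5 = t['kbytes'] + 5:
       kbytes  kbytes_plus_5
user                        
Amy       813            818
Ivy      3257           3262
Quinn     886            891
Vic      4957           4962
Wes      6090           6095
Zoe      5436           5441
Hence 21469.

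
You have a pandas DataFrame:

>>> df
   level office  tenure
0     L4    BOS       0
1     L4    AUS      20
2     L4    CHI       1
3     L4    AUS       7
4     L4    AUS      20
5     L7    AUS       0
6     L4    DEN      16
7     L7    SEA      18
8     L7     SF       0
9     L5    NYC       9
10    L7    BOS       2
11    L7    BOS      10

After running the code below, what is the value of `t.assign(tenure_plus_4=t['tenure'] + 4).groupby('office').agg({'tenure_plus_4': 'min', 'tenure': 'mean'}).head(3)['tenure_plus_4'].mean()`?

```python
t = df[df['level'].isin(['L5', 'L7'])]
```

7.66666666667

filter rows where level in ['L5', 'L7']:
   level office  tenure
5     L7    AUS       0
7     L7    SEA      18
8     L7     SF       0
9     L5    NYC       9
10    L7    BOS       2
11    L7    BOS      10
add column tenure_plus_4 = t['tenure'] + 4:
   level office  tenure  tenure_plus_4
5     L7    AUS       0              4
7     L7    SEA      18             22
8     L7     SF       0              4
9     L5    NYC       9             13
10    L7    BOS       2              6
11    L7    BOS      10             14
group by office: min(tenure_plus_4), mean(tenure):
        tenure_plus_4  tenure
office                       
AUS                 4     0.0
BOS                 6     6.0
NYC                13     9.0
SEA                22    18.0
SF                  4     0.0
take first 3 rows:
        tenure_plus_4  tenure
office                       
AUS                 4     0.0
BOS                 6     6.0
NYC                13     9.0
The mean of column 'tenure_plus_4' is 7.66666666667.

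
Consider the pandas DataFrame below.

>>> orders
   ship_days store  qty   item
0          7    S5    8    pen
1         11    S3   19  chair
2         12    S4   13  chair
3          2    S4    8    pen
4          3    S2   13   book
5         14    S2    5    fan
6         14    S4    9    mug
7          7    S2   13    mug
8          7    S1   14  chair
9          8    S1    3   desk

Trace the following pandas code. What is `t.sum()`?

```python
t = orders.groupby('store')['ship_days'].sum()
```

85

group by store, sum of ship_days:
store
S1    15
S2    24
S3    11
S4    28
S5     7
Name: ship_days, dtype: int64
Hence 85.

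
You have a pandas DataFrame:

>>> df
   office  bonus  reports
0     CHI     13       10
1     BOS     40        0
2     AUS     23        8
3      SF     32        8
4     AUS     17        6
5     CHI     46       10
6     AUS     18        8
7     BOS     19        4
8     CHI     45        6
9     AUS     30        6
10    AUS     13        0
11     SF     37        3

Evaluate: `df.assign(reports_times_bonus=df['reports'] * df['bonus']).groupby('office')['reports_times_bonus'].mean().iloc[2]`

286.666666667

add column reports_times_bonus = df['reports'] * df['bonus']:
   office  bonus  reports  reports_times_bonus
0     CHI     13       10                  130
1     BOS     40        0                    0
2     AUS     23        8                  184
3      SF     32        8                  256
4     AUS     17        6                  102
5     CHI     46       10                  460
6     AUS     18        8                  144
7     BOS     19        4                   76
8     CHI     45        6                  270
9     AUS     30        6                  180
10    AUS     13        0                    0
11     SF     37        3                  111
group by office, mean of reports_times_bonus:
office
AUS    122.000000
BOS     38.000000
CHI    286.666667
SF     183.500000
Name: reports_times_bonus, dtype: float64
value at position 2 → 286.666666667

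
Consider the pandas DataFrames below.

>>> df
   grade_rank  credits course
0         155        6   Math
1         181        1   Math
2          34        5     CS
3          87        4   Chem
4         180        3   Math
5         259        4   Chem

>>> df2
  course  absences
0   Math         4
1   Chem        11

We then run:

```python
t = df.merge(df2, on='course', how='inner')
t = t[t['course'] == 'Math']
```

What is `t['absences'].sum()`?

12

merge on 'course' (how='inner') → 5 rows:
   grade_rank  credits course  absences
0         155        6   Math         4
1         181        1   Math         4
2          87        4   Chem        11
3         180        3   Math         4
4         259        4   Chem        11
filter rows where course == 'Math':
   grade_rank  credits course  absences
0         155        6   Math         4
1         181        1   Math         4
3         180        3   Math         4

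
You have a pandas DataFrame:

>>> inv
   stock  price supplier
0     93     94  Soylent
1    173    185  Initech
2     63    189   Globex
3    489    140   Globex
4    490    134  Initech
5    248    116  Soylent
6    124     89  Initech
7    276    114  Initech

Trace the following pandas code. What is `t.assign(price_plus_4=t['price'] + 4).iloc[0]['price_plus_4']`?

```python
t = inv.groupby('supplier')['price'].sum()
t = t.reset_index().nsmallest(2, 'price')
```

214

group by supplier, sum of price:
supplier
Globex     329
Initech    522
Soylent    210
Name: price, dtype: int64
reset_index():
  supplier  price
0   Globex    329
1  Initech    522
2  Soylent    210
take 2 rows with smallest price:
  supplier  price
2  Soylent    210
0   Globex    329
add column price_plus_4 = t['price'] + 4:
  supplier  price  price_plus_4
2  Soylent    210           214
0   Globex    329           333
Hence 214.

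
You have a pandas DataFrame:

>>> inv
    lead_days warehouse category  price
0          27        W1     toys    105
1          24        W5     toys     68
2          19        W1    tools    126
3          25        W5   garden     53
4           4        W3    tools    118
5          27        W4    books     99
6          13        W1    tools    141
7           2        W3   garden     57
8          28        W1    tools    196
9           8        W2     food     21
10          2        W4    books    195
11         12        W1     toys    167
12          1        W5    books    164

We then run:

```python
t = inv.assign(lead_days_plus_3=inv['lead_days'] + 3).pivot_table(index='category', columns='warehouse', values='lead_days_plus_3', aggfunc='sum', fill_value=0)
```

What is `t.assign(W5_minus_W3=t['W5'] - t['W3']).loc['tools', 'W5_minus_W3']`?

-7

add column lead_days_plus_3 = inv['lead_days'] + 3:
    lead_days warehouse category  price  lead_days_plus_3
0          27        W1     toys    105                30
1          24        W5     toys     68                27
2          19        W1    tools    126                22
3          25        W5   garden     53                28
4           4        W3    tools    118                 7
5          27        W4    books     99                30
6          13        W1    tools    141                16
7           2        W3   garden     57                 5
8          28        W1    tools    196                31
9           8        W2     food     21                11
10          2        W4    books    195                 5
11         12        W1     toys    167                15
12          1        W5    books    164                 4
pivot: rows=category, cols=warehouse, sum(lead_days_plus_3):
warehouse  W1  W2  W3  W4  W5
category                     
books       0   0   0  35   4
food        0  11   0   0   0
garden      0   0   5   0  28
tools      69   0   7   0   0
toys       45   0   0   0  27
add column W5_minus_W3 = t['W5'] - t['W3']:
warehouse  W1  W2  W3  W4  W5  W5_minus_W3
category                                  
books       0   0   0  35   4            4
food        0  11   0   0   0            0
garden      0   0   5   0  28           23
tools      69   0   7   0   0           -7
toys       45   0   0   0  27           27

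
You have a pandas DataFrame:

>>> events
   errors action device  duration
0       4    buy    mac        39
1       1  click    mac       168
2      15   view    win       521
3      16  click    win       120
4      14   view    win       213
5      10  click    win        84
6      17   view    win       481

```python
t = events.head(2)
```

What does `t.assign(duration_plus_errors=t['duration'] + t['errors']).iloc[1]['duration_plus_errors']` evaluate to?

169

take first 2 rows:
   errors action device  duration
0       4    buy    mac        39
1       1  click    mac       168
add column duration_plus_errors = t['duration'] + t['errors']:
   errors action device  duration  duration_plus_errors
0       4    buy    mac        39                    43
1       1  click    mac       168                   169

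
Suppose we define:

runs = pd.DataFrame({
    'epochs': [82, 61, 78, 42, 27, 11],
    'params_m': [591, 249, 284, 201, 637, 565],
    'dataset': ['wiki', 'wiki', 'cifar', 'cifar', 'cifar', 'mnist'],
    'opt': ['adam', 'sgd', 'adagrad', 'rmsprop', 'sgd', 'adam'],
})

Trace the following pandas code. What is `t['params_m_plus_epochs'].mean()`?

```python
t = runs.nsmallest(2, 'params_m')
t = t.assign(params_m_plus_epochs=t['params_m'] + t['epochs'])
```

take 2 rows with smallest params_m:
   epochs  params_m dataset      opt
3      42       201   cifar  rmsprop
1      61       249    wiki      sgd
add column params_m_plus_epochs = t['params_m'] + t['epochs']:
   epochs  params_m dataset      opt  params_m_plus_epochs
3      42       201   cifar  rmsprop                   243
1      61       249    wiki      sgd                   310
Finally, mean of column 'params_m_plus_epochs' = 276.5.

276.5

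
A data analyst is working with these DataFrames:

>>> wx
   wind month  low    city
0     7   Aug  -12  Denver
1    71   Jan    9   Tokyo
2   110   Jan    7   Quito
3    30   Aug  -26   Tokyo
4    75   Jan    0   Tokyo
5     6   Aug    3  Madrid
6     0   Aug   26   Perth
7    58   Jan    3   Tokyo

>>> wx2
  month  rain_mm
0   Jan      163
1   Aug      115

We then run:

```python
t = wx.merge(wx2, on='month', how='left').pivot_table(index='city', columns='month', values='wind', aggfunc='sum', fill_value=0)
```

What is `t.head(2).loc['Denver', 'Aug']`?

7

merge on 'month' (how='left') → 8 rows:
   wind month  low    city  rain_mm
0     7   Aug  -12  Denver      115
1    71   Jan    9   Tokyo      163
2   110   Jan    7   Quito      163
3    30   Aug  -26   Tokyo      115
4    75   Jan    0   Tokyo      163
5     6   Aug    3  Madrid      115
6     0   Aug   26   Perth      115
7    58   Jan    3   Tokyo      163
pivot: rows=city, cols=month, sum(wind):
month   Aug  Jan
city            
Denver    7    0
Madrid    6    0
Perth     0    0
Quito     0  110
Tokyo    30  204
take first 2 rows:
month   Aug  Jan
city            
Denver    7    0
Madrid    6    0
Taking the value at row 'Denver', column 'Aug' gives 7.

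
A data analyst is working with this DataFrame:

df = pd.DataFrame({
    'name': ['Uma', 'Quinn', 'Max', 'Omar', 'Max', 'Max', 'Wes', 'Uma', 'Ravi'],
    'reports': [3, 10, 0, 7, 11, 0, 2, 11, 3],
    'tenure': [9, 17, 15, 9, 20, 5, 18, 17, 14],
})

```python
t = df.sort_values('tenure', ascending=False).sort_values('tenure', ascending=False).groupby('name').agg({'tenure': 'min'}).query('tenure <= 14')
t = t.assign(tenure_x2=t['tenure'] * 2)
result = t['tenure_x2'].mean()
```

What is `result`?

sort by tenure descending:
    name  reports  tenure
4    Max       11      20
6    Wes        2      18
1  Quinn       10      17
7    Uma       11      17
2    Max        0      15
8   Ravi        3      14
0    Uma        3       9
3   Omar        7       9
5    Max        0       5
sort by tenure descending:
    name  reports  tenure
4    Max       11      20
6    Wes        2      18
1  Quinn       10      17
7    Uma       11      17
2    Max        0      15
8   Ravi        3      14
0    Uma        3       9
3   Omar        7       9
5    Max        0       5
group by name, min of tenure:
       tenure
name         
Max         5
Omar        9
Quinn      17
Ravi       14
Uma         9
Wes        18
filter rows where tenure <= 14:
      tenure
name        
Max        5
Omar       9
Ravi      14
Uma        9
add column tenure_x2 = t['tenure'] * 2:
      tenure  tenure_x2
name                   
Max        5         10
Omar       9         18
Ravi      14         28
Uma        9         18
Taking the mean of column 'tenure_x2' gives 18.5.

18.5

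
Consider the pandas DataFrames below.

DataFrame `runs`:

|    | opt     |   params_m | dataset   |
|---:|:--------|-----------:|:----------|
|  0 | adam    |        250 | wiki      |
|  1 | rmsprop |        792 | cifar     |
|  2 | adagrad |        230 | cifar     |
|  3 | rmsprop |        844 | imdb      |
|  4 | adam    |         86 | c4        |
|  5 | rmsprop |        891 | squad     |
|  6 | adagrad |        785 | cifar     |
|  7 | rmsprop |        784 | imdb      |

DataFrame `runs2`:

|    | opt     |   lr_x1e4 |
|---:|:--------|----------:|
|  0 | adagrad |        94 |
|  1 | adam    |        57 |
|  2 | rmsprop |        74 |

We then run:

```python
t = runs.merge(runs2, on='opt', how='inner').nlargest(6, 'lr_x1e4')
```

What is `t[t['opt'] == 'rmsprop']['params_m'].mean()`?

merge on 'opt' (how='inner') → 8 rows:
       opt  params_m dataset  lr_x1e4
0     adam       250    wiki       57
1  rmsprop       792   cifar       74
2  adagrad       230   cifar       94
3  rmsprop       844    imdb       74
4     adam        86      c4       57
5  rmsprop       891   squad       74
6  adagrad       785   cifar       94
7  rmsprop       784    imdb       74
take 6 rows with largest lr_x1e4:
       opt  params_m dataset  lr_x1e4
2  adagrad       230   cifar       94
6  adagrad       785   cifar       94
1  rmsprop       792   cifar       74
3  rmsprop       844    imdb       74
5  rmsprop       891   squad       74
7  rmsprop       784    imdb       74
filter rows where opt == 'rmsprop':
       opt  params_m dataset  lr_x1e4
1  rmsprop       792   cifar       74
3  rmsprop       844    imdb       74
5  rmsprop       891   squad       74
7  rmsprop       784    imdb       74
Hence 827.75.

827.75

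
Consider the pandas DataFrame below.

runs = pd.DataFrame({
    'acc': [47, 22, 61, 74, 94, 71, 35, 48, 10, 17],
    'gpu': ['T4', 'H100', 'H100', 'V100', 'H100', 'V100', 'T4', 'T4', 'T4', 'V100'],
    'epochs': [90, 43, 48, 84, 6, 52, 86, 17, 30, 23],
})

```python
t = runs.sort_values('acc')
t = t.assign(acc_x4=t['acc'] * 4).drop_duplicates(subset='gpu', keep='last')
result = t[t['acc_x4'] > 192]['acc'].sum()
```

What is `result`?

168

sort by acc:
   acc   gpu  epochs
8   10    T4      30
9   17  V100      23
1   22  H100      43
6   35    T4      86
0   47    T4      90
7   48    T4      17
2   61  H100      48
5   71  V100      52
3   74  V100      84
4   94  H100       6
add column acc_x4 = t['acc'] * 4:
   acc   gpu  epochs  acc_x4
8   10    T4      30      40
9   17  V100      23      68
1   22  H100      43      88
6   35    T4      86     140
0   47    T4      90     188
7   48    T4      17     192
2   61  H100      48     244
5   71  V100      52     284
3   74  V100      84     296
4   94  H100       6     376
drop duplicate gpu (keep=last):
   acc   gpu  epochs  acc_x4
7   48    T4      17     192
3   74  V100      84     296
4   94  H100       6     376
filter rows where acc_x4 > 192:
   acc   gpu  epochs  acc_x4
3   74  V100      84     296
4   94  H100       6     376
The sum of column 'acc' is 168.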